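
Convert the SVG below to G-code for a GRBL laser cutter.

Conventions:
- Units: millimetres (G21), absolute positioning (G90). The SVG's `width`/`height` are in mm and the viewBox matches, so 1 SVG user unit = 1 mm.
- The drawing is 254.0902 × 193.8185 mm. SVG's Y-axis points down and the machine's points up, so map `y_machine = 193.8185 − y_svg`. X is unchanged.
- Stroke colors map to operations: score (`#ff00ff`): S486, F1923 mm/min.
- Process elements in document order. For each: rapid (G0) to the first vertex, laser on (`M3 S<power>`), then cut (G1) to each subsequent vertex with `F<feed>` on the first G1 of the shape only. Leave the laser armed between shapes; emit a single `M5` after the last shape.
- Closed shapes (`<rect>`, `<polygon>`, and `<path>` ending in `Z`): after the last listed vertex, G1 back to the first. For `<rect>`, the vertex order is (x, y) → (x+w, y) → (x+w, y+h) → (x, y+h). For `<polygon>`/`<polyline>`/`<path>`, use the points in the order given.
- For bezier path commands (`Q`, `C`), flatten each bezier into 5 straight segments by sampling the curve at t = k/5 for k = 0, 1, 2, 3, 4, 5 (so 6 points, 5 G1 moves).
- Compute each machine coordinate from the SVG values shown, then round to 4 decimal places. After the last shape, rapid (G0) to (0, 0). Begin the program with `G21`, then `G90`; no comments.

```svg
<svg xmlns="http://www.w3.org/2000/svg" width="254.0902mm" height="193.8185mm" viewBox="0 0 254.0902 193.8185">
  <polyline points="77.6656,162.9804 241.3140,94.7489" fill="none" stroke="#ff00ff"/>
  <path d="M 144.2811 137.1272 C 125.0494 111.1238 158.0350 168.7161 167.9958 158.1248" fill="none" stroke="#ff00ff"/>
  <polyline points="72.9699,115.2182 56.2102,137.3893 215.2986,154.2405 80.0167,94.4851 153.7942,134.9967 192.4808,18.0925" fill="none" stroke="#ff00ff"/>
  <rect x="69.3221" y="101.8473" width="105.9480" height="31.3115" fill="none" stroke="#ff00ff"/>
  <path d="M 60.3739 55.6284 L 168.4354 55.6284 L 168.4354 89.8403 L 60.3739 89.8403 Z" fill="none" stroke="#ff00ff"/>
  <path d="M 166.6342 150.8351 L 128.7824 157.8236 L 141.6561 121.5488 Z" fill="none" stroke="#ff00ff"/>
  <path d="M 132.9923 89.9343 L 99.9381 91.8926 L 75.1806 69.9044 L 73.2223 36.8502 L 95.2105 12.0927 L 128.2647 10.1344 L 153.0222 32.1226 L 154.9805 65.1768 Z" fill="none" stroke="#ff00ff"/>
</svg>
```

G21
G90
G0 X77.6656 Y30.8381
M3 S486
G1 X241.3140 Y99.0696 F1923
G0 X144.2811 Y56.6913
M3 S486
G1 X138.4062 Y63.4761 F1923
G1 X141.4519 Y57.4833
G1 X149.8064 Y45.9984
G1 X159.8583 Y36.3067
G1 X167.9958 Y35.6937
G0 X72.9699 Y78.6003
M3 S486
G1 X56.2102 Y56.4292 F1923
G1 X215.2986 Y39.5780
G1 X80.0167 Y99.3334
G1 X153.7942 Y58.8218
G1 X192.4808 Y175.7260
G0 X69.3221 Y91.9712
M3 S486
G1 X175.2701 Y91.9712 F1923
G1 X175.2701 Y60.6597
G1 X69.3221 Y60.6597
G1 X69.3221 Y91.9712
G0 X60.3739 Y138.1901
M3 S486
G1 X168.4354 Y138.1901 F1923
G1 X168.4354 Y103.9782
G1 X60.3739 Y103.9782
G1 X60.3739 Y138.1901
G0 X166.6342 Y42.9834
M3 S486
G1 X128.7824 Y35.9949 F1923
G1 X141.6561 Y72.2697
G1 X166.6342 Y42.9834
G0 X132.9923 Y103.8842
M3 S486
G1 X99.9381 Y101.9259 F1923
G1 X75.1806 Y123.9141
G1 X73.2223 Y156.9683
G1 X95.2105 Y181.7258
G1 X128.2647 Y183.6841
G1 X153.0222 Y161.6959
G1 X154.9805 Y128.6417
G1 X132.9923 Y103.8842
M5
G0 X0.0000 Y0.0000

viewBox `0 0 254.0902 193.8185` with mm width/height → 1 unit = 1 mm. Flip: y_m = 193.8185 − y_svg.

**Shape 1** — `<polyline>` line segment, stroke `#ff00ff` → score (S486, F1923). Machine vertices: (77.6656,30.8381) → (241.3140,99.0696). Open path.

**Shape 2** — `<path>` cubic bezier, stroke `#ff00ff` → score (S486, F1923). Control points (SVG): P0=(144.2811,137.1272), P1=(125.0494,111.1238), P2=(158.0350,168.7161), P3=(167.9958,158.1248); sampled at t=k/5. Machine vertices: (144.2811,56.6913) → (138.4062,63.4761) → (141.4519,57.4833) → (149.8064,45.9984) → (159.8583,36.3067) → (167.9958,35.6937). Open path.

**Shape 3** — `<polyline>` open polyline, stroke `#ff00ff` → score (S486, F1923). Machine vertices: (72.9699,78.6003) → (56.2102,56.4292) → (215.2986,39.5780) → (80.0167,99.3334) → (153.7942,58.8218) → (192.4808,175.7260). Open path.

**Shape 4** — `<rect>` rectangle, stroke `#ff00ff` → score (S486, F1923). Machine vertices: (69.3221,91.9712) → (175.2701,91.9712) → (175.2701,60.6597) → (69.3221,60.6597) → (69.3221,91.9712). Closed: final G1 returns to the first vertex.

**Shape 5** — `<path>` rectangle, stroke `#ff00ff` → score (S486, F1923). Machine vertices: (60.3739,138.1901) → (168.4354,138.1901) → (168.4354,103.9782) → (60.3739,103.9782) → (60.3739,138.1901). Closed: final G1 returns to the first vertex.

**Shape 6** — `<path>` regular polygon, stroke `#ff00ff` → score (S486, F1923). Machine vertices: (166.6342,42.9834) → (128.7824,35.9949) → (141.6561,72.2697) → (166.6342,42.9834). Closed: final G1 returns to the first vertex.

**Shape 7** — `<path>` regular polygon, stroke `#ff00ff` → score (S486, F1923). Machine vertices: (132.9923,103.8842) → (99.9381,101.9259) → (75.1806,123.9141) → (73.2223,156.9683) → (95.2105,181.7258) → (128.2647,183.6841) → (153.0222,161.6959) → (154.9805,128.6417) → (132.9923,103.8842). Closed: final G1 returns to the first vertex.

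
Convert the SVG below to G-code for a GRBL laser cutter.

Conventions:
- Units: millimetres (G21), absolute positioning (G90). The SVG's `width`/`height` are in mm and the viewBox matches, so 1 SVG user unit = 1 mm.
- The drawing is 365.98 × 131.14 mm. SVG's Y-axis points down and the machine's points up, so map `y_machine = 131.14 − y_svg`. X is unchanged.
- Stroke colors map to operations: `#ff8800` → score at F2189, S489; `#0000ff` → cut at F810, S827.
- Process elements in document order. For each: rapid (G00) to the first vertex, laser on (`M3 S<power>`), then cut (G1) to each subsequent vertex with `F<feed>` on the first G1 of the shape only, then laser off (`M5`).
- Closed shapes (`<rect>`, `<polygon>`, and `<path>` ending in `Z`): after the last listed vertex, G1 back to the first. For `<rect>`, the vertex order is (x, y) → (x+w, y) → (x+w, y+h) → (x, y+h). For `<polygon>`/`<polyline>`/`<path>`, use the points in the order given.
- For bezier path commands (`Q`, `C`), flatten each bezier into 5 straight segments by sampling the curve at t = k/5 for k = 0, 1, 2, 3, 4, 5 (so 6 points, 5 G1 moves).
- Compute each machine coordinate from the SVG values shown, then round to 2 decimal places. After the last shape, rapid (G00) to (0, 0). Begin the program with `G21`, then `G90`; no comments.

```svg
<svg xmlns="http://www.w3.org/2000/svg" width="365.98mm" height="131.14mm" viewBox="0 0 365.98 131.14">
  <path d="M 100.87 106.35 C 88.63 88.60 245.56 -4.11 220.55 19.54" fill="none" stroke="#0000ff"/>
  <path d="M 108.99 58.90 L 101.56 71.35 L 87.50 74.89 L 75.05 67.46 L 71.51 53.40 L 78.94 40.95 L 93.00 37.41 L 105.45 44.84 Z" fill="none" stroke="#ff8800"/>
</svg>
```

G21
G90
G00 X100.87 Y24.79
M3 S827
G1 X111.02 Y42.90 F810
G1 X144.91 Y69.83
G1 X185.70 Y96.37
G1 X216.53 Y113.36
G1 X220.55 Y111.60
M5
G00 X108.99 Y72.24
M3 S489
G1 X101.56 Y59.79 F2189
G1 X87.50 Y56.25
G1 X75.05 Y63.68
G1 X71.51 Y77.74
G1 X78.94 Y90.19
G1 X93.00 Y93.73
G1 X105.45 Y86.30
G1 X108.99 Y72.24
M5
G00 X0.00 Y0.00

viewBox `0 0 365.98 131.14` with mm width/height → 1 unit = 1 mm. Flip: y_m = 131.14 − y_svg.

**Shape 1** — `<path>` cubic bezier, stroke `#0000ff` → cut (S827, F810). Control points (SVG): P0=(100.87,106.35), P1=(88.63,88.60), P2=(245.56,-4.11), P3=(220.55,19.54); sampled at t=k/5. Machine vertices: (100.87,24.79) → (111.02,42.90) → (144.91,69.83) → (185.70,96.37) → (216.53,113.36) → (220.55,111.60). Open path.

**Shape 2** — `<path>` regular polygon, stroke `#ff8800` → score (S489, F2189). Machine vertices: (108.99,72.24) → (101.56,59.79) → (87.50,56.25) → (75.05,63.68) → (71.51,77.74) → (78.94,90.19) → (93.00,93.73) → (105.45,86.30) → (108.99,72.24). Closed: final G1 returns to the first vertex.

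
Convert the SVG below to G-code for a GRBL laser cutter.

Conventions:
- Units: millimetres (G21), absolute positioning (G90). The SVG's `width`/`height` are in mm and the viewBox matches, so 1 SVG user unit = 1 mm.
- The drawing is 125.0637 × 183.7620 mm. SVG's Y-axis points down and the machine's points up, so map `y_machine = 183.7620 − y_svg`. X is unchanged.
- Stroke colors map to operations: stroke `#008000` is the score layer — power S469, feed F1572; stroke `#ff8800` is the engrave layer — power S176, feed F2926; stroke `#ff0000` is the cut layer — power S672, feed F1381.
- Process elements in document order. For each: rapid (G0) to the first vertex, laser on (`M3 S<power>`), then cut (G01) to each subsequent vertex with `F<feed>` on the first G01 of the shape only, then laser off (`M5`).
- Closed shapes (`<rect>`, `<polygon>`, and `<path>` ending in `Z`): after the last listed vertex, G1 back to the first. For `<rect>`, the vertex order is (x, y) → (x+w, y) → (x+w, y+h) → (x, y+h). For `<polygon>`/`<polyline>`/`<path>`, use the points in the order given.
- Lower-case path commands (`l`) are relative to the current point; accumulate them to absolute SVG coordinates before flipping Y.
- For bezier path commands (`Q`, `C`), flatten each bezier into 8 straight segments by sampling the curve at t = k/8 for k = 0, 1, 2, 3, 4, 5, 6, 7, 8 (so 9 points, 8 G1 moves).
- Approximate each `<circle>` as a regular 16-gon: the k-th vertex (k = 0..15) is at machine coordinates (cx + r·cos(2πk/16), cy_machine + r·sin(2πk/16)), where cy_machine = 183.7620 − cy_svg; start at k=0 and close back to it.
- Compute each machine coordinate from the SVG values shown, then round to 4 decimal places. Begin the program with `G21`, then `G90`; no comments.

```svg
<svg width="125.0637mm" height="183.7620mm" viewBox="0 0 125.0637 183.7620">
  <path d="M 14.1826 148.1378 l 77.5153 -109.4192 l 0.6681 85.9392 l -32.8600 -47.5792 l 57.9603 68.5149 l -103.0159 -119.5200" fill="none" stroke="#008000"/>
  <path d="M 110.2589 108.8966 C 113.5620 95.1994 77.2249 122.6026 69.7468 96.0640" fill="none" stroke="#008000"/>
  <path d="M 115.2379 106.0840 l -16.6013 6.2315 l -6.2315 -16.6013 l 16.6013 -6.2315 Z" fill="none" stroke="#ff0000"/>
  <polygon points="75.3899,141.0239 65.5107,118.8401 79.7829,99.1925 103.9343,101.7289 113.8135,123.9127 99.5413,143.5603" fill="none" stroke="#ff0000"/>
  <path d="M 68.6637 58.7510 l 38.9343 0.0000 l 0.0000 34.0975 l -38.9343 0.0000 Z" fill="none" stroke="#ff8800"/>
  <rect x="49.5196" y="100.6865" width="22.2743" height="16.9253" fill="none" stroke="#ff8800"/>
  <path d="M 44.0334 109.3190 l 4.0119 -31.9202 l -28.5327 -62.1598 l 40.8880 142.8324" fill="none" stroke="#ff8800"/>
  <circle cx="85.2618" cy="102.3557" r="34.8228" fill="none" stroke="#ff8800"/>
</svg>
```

G21
G90
G0 X14.1826 Y35.6242
M3 S469
G01 X91.6979 Y145.0434 F1572
G01 X92.3660 Y59.1042
G01 X59.5060 Y106.6834
G01 X117.4663 Y38.1685
G01 X14.4504 Y157.6885
M5
G0 X110.2589 Y74.8654
M3 S469
G01 X109.7732 Y78.2609 F1572
G01 X106.3740 Y78.9170
G01 X100.8639 Y77.9475
G01 X94.0458 Y76.4662
G01 X86.7223 Y75.5868
G01 X79.6961 Y76.4231
G01 X73.7701 Y80.0889
G01 X69.7468 Y87.6980
M5
G0 X115.2379 Y77.6780
M3 S672
G01 X98.6366 Y71.4465 F1381
G01 X92.4051 Y88.0478
G01 X109.0064 Y94.2793
G01 X115.2379 Y77.6780
M5
G0 X75.3899 Y42.7381
M3 S672
G01 X65.5107 Y64.9219 F1381
G01 X79.7829 Y84.5695
G01 X103.9343 Y82.0331
G01 X113.8135 Y59.8493
G01 X99.5413 Y40.2017
G01 X75.3899 Y42.7381
M5
G0 X68.6637 Y125.0110
M3 S176
G01 X107.5980 Y125.0110 F2926
G01 X107.5980 Y90.9135
G01 X68.6637 Y90.9135
G01 X68.6637 Y125.0110
M5
G0 X49.5196 Y83.0755
M3 S176
G01 X71.7939 Y83.0755 F2926
G01 X71.7939 Y66.1502
G01 X49.5196 Y66.1502
G01 X49.5196 Y83.0755
M5
G0 X44.0334 Y74.4430
M3 S176
G01 X48.0453 Y106.3632 F2926
G01 X19.5126 Y168.5230
G01 X60.4006 Y25.6906
M5
G0 X120.0846 Y81.4063
M3 S176
G01 X117.4339 Y94.7324 F2926
G01 X109.8852 Y106.0297
G01 X98.5879 Y113.5784
G01 X85.2618 Y116.2291
G01 X71.9357 Y113.5784
G01 X60.6384 Y106.0297
G01 X53.0897 Y94.7324
G01 X50.4390 Y81.4063
G01 X53.0897 Y68.0802
G01 X60.6384 Y56.7829
G01 X71.9357 Y49.2342
G01 X85.2618 Y46.5835
G01 X98.5879 Y49.2342
G01 X109.8852 Y56.7829
G01 X117.4339 Y68.0802
G01 X120.0846 Y81.4063
M5

viewBox `0 0 125.0637 183.7620` with mm width/height → 1 unit = 1 mm. Flip: y_m = 183.7620 − y_svg.

**Shape 1** — `<path>` open polyline, stroke `#008000` → score (S469, F1572). Machine vertices: (14.1826,35.6242) → (91.6979,145.0434) → (92.3660,59.1042) → (59.5060,106.6834) → (117.4663,38.1685) → (14.4504,157.6885). Open path.

**Shape 2** — `<path>` cubic bezier, stroke `#008000` → score (S469, F1572). Control points (SVG): P0=(110.2589,108.8966), P1=(113.5620,95.1994), P2=(77.2249,122.6026), P3=(69.7468,96.0640); sampled at t=k/8. Machine vertices: (110.2589,74.8654) → (109.7732,78.2609) → (106.3740,78.9170) → (100.8639,77.9475) → (94.0458,76.4662) → (86.7223,75.5868) → (79.6961,76.4231) → (73.7701,80.0889) → (69.7468,87.6980). Open path.

**Shape 3** — `<path>` regular polygon, stroke `#ff0000` → cut (S672, F1381). Machine vertices: (115.2379,77.6780) → (98.6366,71.4465) → (92.4051,88.0478) → (109.0064,94.2793) → (115.2379,77.6780). Closed: final G1 returns to the first vertex.

**Shape 4** — `<polygon>` regular polygon, stroke `#ff0000` → cut (S672, F1381). Machine vertices: (75.3899,42.7381) → (65.5107,64.9219) → (79.7829,84.5695) → (103.9343,82.0331) → (113.8135,59.8493) → (99.5413,40.2017) → (75.3899,42.7381). Closed: final G1 returns to the first vertex.

**Shape 5** — `<path>` rectangle, stroke `#ff8800` → engrave (S176, F2926). Machine vertices: (68.6637,125.0110) → (107.5980,125.0110) → (107.5980,90.9135) → (68.6637,90.9135) → (68.6637,125.0110). Closed: final G1 returns to the first vertex.

**Shape 6** — `<rect>` rectangle, stroke `#ff8800` → engrave (S176, F2926). Machine vertices: (49.5196,83.0755) → (71.7939,83.0755) → (71.7939,66.1502) → (49.5196,66.1502) → (49.5196,83.0755). Closed: final G1 returns to the first vertex.

**Shape 7** — `<path>` open polyline, stroke `#ff8800` → engrave (S176, F2926). Machine vertices: (44.0334,74.4430) → (48.0453,106.3632) → (19.5126,168.5230) → (60.4006,25.6906). Open path.

**Shape 8** — `<circle>` circle, stroke `#ff8800` → engrave (S176, F2926). Machine vertices: (120.0846,81.4063) → (117.4339,94.7324) → (109.8852,106.0297) → (98.5879,113.5784) → (85.2618,116.2291) → (71.9357,113.5784) → (60.6384,106.0297) → (53.0897,94.7324) → (50.4390,81.4063) → (53.0897,68.0802) → (60.6384,56.7829) → (71.9357,49.2342) → (85.2618,46.5835) → (98.5879,49.2342) → (109.8852,56.7829) → (117.4339,68.0802) → (120.0846,81.4063). Closed: final G1 returns to the first vertex.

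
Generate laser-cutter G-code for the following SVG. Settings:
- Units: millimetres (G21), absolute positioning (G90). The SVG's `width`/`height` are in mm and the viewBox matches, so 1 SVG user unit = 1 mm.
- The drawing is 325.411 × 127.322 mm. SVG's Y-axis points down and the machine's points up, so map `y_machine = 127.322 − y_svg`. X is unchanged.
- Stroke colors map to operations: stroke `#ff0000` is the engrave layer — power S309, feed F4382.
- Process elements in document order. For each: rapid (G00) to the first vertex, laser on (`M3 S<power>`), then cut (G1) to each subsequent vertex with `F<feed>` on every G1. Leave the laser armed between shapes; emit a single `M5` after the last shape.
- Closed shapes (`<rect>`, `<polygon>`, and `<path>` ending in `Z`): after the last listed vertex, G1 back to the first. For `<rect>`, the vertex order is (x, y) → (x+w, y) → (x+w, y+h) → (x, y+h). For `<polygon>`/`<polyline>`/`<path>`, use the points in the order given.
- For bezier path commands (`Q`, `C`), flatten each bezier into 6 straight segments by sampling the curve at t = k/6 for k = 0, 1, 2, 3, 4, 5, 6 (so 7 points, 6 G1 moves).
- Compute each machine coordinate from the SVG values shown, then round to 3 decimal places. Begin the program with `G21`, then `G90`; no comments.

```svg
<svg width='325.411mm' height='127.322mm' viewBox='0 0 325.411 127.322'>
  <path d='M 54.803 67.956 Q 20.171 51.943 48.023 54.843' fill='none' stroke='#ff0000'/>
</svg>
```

G21
G90
G00 X54.803 Y59.366
M3 S309
G1 X44.995 Y64.178 F4382
G1 X38.658 Y67.940 F4382
G1 X35.792 Y70.651 F4382
G1 X36.398 Y72.311 F4382
G1 X40.475 Y72.920 F4382
G1 X48.023 Y72.479 F4382
M5

1 u = 1 mm; y_m = 127.322 − y.

[1] `<path>` quadratic bezier, #ff0000→engrave S309 F4382: (54.803,59.366) → (44.995,64.178) → (38.658,67.940) → (35.792,70.651) → (36.398,72.311) → (40.475,72.920) → (48.023,72.479)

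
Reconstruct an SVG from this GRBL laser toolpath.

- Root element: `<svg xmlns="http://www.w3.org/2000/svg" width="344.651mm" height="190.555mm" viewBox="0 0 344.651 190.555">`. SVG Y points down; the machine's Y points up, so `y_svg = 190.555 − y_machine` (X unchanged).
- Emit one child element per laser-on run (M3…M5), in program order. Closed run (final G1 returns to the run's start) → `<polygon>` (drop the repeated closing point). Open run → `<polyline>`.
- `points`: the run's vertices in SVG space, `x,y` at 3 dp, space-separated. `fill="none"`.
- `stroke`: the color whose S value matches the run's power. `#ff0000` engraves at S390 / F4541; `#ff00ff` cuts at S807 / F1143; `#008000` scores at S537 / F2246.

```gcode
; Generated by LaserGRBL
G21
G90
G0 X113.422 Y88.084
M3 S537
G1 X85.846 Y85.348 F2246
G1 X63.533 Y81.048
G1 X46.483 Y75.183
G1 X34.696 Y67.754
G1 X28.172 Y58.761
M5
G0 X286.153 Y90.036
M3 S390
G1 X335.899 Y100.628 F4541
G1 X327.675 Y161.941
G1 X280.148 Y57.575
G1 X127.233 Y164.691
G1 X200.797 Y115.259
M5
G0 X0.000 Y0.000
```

y_svg = 190.555 − y_m.

[1] S537→`#008000` (score); open run; points: 113.422,102.471 85.846,105.207 63.533,109.507 46.483,115.372 34.696,122.801 28.172,131.794

[2] S390→`#ff0000` (engrave); open run; points: 286.153,100.519 335.899,89.927 327.675,28.614 280.148,132.980 127.233,25.864 200.797,75.296

<svg xmlns="http://www.w3.org/2000/svg" width="344.651mm" height="190.555mm" viewBox="0 0 344.651 190.555">
  <polyline points="113.422,102.471 85.846,105.207 63.533,109.507 46.483,115.372 34.696,122.801 28.172,131.794" fill="none" stroke="#008000"/>
  <polyline points="286.153,100.519 335.899,89.927 327.675,28.614 280.148,132.980 127.233,25.864 200.797,75.296" fill="none" stroke="#ff0000"/>
</svg>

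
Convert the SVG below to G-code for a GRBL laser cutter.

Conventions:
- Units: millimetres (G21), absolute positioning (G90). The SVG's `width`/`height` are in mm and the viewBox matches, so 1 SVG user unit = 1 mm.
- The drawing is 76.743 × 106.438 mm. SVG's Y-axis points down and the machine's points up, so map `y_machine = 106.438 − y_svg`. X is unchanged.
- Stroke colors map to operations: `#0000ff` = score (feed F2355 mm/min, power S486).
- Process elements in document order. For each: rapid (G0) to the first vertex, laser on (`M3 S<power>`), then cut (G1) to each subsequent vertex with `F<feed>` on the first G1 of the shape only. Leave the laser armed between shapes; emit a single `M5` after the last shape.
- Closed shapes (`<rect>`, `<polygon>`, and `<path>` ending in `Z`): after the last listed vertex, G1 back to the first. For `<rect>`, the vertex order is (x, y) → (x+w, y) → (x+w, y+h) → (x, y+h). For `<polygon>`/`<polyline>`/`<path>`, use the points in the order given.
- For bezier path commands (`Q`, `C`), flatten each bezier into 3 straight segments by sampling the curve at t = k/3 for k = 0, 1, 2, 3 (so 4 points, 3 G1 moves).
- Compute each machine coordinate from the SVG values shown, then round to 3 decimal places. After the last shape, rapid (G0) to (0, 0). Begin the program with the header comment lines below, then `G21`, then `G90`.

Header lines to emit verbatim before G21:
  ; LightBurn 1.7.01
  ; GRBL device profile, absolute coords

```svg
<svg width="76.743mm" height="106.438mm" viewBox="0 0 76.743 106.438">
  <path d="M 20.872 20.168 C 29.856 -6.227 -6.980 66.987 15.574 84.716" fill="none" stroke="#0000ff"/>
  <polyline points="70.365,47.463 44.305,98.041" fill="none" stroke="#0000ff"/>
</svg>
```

viewBox `0 0 76.743 106.438` with mm width/height → 1 unit = 1 mm. Flip: y_m = 106.438 − y_svg.

**Shape 1** — `<path>` cubic bezier, stroke `#0000ff` → score (S486, F2355). Control points (SVG): P0=(20.872,20.168), P1=(29.856,-6.227), P2=(-6.980,66.987), P3=(15.574,84.716); sampled at t=k/3. Machine vertices: (20.872,86.270) → (18.479,85.206) → (8.920,52.202) → (15.574,21.722). Open path.

**Shape 2** — `<polyline>` line segment, stroke `#0000ff` → score (S486, F2355). Machine vertices: (70.365,58.975) → (44.305,8.397). Open path.

; LightBurn 1.7.01
; GRBL device profile, absolute coords
G21
G90
G0 X20.872 Y86.270
M3 S486
G1 X18.479 Y85.206 F2355
G1 X8.920 Y52.202
G1 X15.574 Y21.722
G0 X70.365 Y58.975
M3 S486
G1 X44.305 Y8.397 F2355
M5
G0 X0.000 Y0.000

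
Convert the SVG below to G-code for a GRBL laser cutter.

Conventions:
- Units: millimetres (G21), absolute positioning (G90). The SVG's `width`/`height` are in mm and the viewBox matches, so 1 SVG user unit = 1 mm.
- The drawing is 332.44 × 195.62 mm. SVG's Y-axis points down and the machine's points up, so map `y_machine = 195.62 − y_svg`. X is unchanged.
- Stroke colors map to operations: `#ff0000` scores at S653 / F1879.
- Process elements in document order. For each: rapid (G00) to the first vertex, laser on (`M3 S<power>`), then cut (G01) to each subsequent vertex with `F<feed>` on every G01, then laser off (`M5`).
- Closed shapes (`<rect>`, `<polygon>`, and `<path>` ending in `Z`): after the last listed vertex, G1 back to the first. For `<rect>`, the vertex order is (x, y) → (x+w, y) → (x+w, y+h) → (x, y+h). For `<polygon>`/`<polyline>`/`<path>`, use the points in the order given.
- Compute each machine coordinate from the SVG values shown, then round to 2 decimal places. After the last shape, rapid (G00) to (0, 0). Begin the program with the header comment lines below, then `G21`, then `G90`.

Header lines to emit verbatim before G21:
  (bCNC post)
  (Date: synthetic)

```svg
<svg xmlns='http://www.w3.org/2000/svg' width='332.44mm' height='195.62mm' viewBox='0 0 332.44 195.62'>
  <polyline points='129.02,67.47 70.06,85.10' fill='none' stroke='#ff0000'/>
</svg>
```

(bCNC post)
(Date: synthetic)
G21
G90
G00 X129.02 Y128.15
M3 S653
G01 X70.06 Y110.52 F1879
M5
G00 X0.00 Y0.00

viewBox `0 0 332.44 195.62` with mm width/height → 1 unit = 1 mm. Flip: y_m = 195.62 − y_svg.

**Shape 1** — `<polyline>` line segment, stroke `#ff0000` → score (S653, F1879). Machine vertices: (129.02,128.15) → (70.06,110.52). Open path.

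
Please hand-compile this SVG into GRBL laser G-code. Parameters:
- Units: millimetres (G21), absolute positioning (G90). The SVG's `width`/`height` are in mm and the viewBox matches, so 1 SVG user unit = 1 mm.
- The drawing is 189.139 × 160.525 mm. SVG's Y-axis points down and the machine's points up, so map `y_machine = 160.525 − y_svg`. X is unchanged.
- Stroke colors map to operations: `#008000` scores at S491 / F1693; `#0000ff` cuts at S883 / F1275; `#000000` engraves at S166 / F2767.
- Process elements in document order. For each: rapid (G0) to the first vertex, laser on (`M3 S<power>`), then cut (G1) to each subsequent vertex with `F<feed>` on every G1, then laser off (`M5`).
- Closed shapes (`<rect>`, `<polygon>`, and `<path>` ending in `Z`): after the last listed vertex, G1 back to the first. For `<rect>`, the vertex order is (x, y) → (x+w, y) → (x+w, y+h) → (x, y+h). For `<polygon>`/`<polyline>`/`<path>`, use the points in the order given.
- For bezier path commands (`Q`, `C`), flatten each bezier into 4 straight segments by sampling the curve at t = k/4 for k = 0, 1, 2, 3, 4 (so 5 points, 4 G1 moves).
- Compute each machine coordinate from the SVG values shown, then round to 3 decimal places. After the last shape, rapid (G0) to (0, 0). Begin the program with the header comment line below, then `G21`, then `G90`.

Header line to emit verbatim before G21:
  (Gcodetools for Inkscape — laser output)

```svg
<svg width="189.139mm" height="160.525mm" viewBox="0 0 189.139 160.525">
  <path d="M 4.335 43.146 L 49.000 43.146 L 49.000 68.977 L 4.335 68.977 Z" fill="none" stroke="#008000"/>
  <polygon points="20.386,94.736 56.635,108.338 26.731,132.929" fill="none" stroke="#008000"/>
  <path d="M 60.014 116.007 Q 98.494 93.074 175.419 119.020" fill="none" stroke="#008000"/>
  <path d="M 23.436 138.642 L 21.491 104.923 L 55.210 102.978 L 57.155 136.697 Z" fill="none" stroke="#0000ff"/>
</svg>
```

(Gcodetools for Inkscape — laser output)
G21
G90
G0 X4.335 Y117.379
M3 S491
G1 X49.000 Y117.379 F1693
G1 X49.000 Y91.548 F1693
G1 X4.335 Y91.548 F1693
G1 X4.335 Y117.379 F1693
M5
G0 X20.386 Y65.789
M3 S491
G1 X56.635 Y52.187 F1693
G1 X26.731 Y27.596 F1693
G1 X20.386 Y65.789 F1693
M5
G0 X60.014 Y44.518
M3 S491
G1 X81.657 Y52.930 F1693
G1 X108.105 Y55.231 F1693
G1 X139.359 Y51.423 F1693
G1 X175.419 Y41.505 F1693
M5
G0 X23.436 Y21.883
M3 S883
G1 X21.491 Y55.602 F1275
G1 X55.210 Y57.547 F1275
G1 X57.155 Y23.828 F1275
G1 X23.436 Y21.883 F1275
M5
G0 X0.000 Y0.000

viewBox `0 0 189.139 160.525` with mm width/height → 1 unit = 1 mm. Flip: y_m = 160.525 − y_svg.

**Shape 1** — `<path>` rectangle, stroke `#008000` → score (S491, F1693). Machine vertices: (4.335,117.379) → (49.000,117.379) → (49.000,91.548) → (4.335,91.548) → (4.335,117.379). Closed: final G1 returns to the first vertex.

**Shape 2** — `<polygon>` regular polygon, stroke `#008000` → score (S491, F1693). Machine vertices: (20.386,65.789) → (56.635,52.187) → (26.731,27.596) → (20.386,65.789). Closed: final G1 returns to the first vertex.

**Shape 3** — `<path>` quadratic bezier, stroke `#008000` → score (S491, F1693). Control points (SVG): P0=(60.014,116.007), P1=(98.494,93.074), P2=(175.419,119.020); sampled at t=k/4. Machine vertices: (60.014,44.518) → (81.657,52.930) → (108.105,55.231) → (139.359,51.423) → (175.419,41.505). Open path.

**Shape 4** — `<path>` regular polygon, stroke `#0000ff` → cut (S883, F1275). Machine vertices: (23.436,21.883) → (21.491,55.602) → (55.210,57.547) → (57.155,23.828) → (23.436,21.883). Closed: final G1 returns to the first vertex.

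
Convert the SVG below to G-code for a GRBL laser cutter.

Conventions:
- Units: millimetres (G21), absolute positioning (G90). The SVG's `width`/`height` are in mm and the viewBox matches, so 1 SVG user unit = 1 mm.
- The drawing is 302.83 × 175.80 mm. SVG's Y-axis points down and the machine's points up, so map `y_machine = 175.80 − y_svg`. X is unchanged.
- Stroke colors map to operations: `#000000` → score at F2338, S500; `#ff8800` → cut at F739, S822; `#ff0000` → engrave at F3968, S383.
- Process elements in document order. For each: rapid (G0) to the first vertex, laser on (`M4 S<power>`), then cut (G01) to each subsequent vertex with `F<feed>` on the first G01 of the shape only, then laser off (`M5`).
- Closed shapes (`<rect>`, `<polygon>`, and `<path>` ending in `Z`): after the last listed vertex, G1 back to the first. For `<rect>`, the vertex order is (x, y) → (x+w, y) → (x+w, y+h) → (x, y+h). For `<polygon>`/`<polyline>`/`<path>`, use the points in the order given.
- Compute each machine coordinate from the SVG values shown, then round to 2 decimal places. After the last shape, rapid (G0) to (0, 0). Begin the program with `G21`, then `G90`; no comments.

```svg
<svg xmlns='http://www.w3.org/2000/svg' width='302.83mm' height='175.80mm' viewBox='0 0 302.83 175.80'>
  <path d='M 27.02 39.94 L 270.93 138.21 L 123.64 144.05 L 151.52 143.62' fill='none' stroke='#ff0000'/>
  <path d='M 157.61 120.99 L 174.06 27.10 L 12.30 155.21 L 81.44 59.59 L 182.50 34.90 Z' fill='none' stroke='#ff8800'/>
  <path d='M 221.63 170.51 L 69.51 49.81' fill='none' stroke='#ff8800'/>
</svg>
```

G21
G90
G0 X27.02 Y135.86
M4 S383
G01 X270.93 Y37.59 F3968
G01 X123.64 Y31.75
G01 X151.52 Y32.18
M5
G0 X157.61 Y54.81
M4 S822
G01 X174.06 Y148.70 F739
G01 X12.30 Y20.59
G01 X81.44 Y116.21
G01 X182.50 Y140.90
G01 X157.61 Y54.81
M5
G0 X221.63 Y5.29
M4 S822
G01 X69.51 Y125.99 F739
M5
G0 X0.00 Y0.00

1 u = 1 mm; y_m = 175.80 − y.

[1] `<path>` open polyline, #ff0000→engrave S383 F3968: (27.02,135.86) → (270.93,37.59) → (123.64,31.75) → (151.52,32.18)

[2] `<path>` closed polygon, #ff8800→cut S822 F739: (157.61,54.81) → (174.06,148.70) → (12.30,20.59) → (81.44,116.21) → (182.50,140.90) → (157.61,54.81) (closed)

[3] `<path>` line segment, #ff8800→cut S822 F739: (221.63,5.29) → (69.51,125.99)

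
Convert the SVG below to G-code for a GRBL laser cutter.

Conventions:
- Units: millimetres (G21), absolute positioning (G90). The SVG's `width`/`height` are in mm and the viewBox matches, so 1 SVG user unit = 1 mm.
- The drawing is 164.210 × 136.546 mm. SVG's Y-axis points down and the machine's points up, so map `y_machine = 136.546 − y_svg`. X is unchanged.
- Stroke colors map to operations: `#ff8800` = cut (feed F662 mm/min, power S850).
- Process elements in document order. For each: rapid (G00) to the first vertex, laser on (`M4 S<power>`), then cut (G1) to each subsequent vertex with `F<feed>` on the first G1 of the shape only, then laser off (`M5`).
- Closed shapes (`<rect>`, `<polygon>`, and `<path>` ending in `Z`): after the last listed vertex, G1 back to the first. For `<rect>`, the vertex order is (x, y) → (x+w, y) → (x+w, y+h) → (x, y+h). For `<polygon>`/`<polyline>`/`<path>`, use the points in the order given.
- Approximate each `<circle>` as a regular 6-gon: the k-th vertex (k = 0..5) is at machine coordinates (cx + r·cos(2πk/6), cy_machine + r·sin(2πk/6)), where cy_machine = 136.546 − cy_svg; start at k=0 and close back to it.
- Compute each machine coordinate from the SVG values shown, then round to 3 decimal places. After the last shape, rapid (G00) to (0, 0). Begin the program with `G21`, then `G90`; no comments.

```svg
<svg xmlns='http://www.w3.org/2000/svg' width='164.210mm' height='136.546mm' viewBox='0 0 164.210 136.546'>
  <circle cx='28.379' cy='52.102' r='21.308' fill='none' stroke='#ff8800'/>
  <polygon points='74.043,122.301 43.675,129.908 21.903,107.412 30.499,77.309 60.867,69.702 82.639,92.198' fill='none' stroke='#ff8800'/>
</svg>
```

G21
G90
G00 X49.687 Y84.444
M4 S850
G1 X39.033 Y102.897 F662
G1 X17.725 Y102.897
G1 X7.071 Y84.444
G1 X17.725 Y65.991
G1 X39.033 Y65.991
G1 X49.687 Y84.444
M5
G00 X74.043 Y14.245
M4 S850
G1 X43.675 Y6.638 F662
G1 X21.903 Y29.134
G1 X30.499 Y59.237
G1 X60.867 Y66.844
G1 X82.639 Y44.348
G1 X74.043 Y14.245
M5
G00 X0.000 Y0.000

1 u = 1 mm; y_m = 136.546 − y.

[1] `<circle>` circle, #ff8800→cut S850 F662: (49.687,84.444) → (39.033,102.897) → (17.725,102.897) → (7.071,84.444) → (17.725,65.991) → (39.033,65.991) → (49.687,84.444) (closed)

[2] `<polygon>` regular polygon, #ff8800→cut S850 F662: (74.043,14.245) → (43.675,6.638) → (21.903,29.134) → (30.499,59.237) → (60.867,66.844) → (82.639,44.348) → (74.043,14.245) (closed)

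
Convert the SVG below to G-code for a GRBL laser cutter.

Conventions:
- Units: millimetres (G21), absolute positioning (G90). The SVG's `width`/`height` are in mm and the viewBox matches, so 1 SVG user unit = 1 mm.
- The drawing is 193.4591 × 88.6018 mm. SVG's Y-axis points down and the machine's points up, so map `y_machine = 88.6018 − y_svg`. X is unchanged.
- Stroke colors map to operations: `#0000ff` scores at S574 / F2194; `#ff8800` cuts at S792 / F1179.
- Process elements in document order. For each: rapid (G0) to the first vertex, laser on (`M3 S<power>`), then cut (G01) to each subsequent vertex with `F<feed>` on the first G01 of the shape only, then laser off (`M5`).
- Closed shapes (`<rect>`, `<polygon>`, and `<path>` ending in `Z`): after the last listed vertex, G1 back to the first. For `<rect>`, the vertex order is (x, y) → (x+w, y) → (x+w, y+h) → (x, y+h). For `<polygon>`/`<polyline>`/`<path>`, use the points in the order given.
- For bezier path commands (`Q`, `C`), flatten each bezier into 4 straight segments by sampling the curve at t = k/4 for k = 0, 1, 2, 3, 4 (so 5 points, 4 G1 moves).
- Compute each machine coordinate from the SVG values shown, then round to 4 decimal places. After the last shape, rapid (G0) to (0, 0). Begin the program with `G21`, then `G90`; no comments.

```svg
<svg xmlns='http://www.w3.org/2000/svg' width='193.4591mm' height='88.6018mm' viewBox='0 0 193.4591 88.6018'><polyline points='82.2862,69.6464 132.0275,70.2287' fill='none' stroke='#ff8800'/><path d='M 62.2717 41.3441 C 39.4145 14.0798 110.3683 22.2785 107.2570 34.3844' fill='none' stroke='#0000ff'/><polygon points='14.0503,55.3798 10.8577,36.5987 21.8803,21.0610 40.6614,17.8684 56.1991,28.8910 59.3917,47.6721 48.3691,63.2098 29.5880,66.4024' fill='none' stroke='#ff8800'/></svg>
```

G21
G90
G0 X82.2862 Y18.9554
M3 S792
G01 X132.0275 Y18.3731 F1179
M5
G0 X62.2717 Y47.2577
M3 S574
G01 X60.0953 Y61.5497 F2194
G01 X77.3596 Y65.5014
G01 X98.3263 Y62.0712
G01 X107.2570 Y54.2174
M5
G0 X14.0503 Y33.2220
M3 S792
G01 X10.8577 Y52.0031 F1179
G01 X21.8803 Y67.5408
G01 X40.6614 Y70.7334
G01 X56.1991 Y59.7108
G01 X59.3917 Y40.9297
G01 X48.3691 Y25.3920
G01 X29.5880 Y22.1994
G01 X14.0503 Y33.2220
M5
G0 X0.0000 Y0.0000

Since the viewBox matches the mm dimensions, user units are millimetres directly. The only transform is the Y-flip y_m = 88.6018 − y_svg.

Shape 1 is a line segment drawn with `<polyline>`. Its stroke #ff8800 means cut at S792, F1179. After flipping Y the toolpath is (82.2862,18.9554) → (132.0275,18.3731).

Shape 2 is a cubic bezier drawn with `<path>`. Its stroke #0000ff means score at S574, F2194. After flipping Y the toolpath is (62.2717,47.2577) → (60.0953,61.5497) → (77.3596,65.5014) → (98.3263,62.0712) → (107.2570,54.2174).

Shape 3 is a regular polygon drawn with `<polygon>`. Its stroke #ff8800 means cut at S792, F1179. After flipping Y the toolpath is (14.0503,33.2220) → (10.8577,52.0031) → (21.8803,67.5408) → (40.6614,70.7334) → (56.1991,59.7108) → (59.3917,40.9297) → (48.3691,25.3920) → (29.5880,22.1994) → (14.0503,33.2220), returning to the start.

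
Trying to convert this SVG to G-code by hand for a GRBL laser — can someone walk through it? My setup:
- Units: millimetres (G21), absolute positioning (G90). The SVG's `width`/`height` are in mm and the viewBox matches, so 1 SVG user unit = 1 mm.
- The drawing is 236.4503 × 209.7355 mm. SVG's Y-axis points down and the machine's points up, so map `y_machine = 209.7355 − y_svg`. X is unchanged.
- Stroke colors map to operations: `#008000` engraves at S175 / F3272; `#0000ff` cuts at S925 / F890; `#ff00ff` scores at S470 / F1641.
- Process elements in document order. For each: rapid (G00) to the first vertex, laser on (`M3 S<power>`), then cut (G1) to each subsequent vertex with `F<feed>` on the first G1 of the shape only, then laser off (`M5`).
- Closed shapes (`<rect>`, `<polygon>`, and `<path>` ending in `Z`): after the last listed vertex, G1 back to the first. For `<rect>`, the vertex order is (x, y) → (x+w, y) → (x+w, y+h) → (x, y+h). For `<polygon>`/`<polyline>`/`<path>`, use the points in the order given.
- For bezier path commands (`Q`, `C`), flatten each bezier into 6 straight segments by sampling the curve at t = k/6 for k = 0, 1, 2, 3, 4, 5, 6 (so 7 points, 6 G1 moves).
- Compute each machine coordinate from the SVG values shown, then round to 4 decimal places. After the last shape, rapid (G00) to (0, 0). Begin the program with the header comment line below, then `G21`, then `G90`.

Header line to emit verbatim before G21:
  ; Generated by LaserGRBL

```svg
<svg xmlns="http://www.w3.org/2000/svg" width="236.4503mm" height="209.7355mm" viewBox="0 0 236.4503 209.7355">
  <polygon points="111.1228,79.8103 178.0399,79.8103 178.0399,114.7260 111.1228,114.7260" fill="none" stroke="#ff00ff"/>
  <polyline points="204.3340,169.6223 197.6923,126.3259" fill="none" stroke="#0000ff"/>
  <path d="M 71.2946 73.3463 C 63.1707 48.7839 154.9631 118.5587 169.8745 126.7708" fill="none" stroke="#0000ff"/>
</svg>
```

; Generated by LaserGRBL
G21
G90
G00 X111.1228 Y129.9252
M3 S470
G1 X178.0399 Y129.9252 F1641
G1 X178.0399 Y95.0095
G1 X111.1228 Y95.0095
G1 X111.1228 Y129.9252
M5
G00 X204.3340 Y40.1132
M3 S925
G1 X197.6923 Y83.4096 F890
M5
G00 X71.2946 Y136.3892
M3 S925
G1 X74.7405 Y141.5307 F890
G1 X89.9281 Y135.2799
G1 X111.9463 Y121.9674
G1 X135.8841 Y105.9236
G1 X156.8306 Y91.4792
G1 X169.8745 Y82.9647
M5
G00 X0.0000 Y0.0000

viewBox `0 0 236.4503 209.7355` with mm width/height → 1 unit = 1 mm. Flip: y_m = 209.7355 − y_svg.

**Shape 1** — `<polygon>` rectangle, stroke `#ff00ff` → score (S470, F1641). Machine vertices: (111.1228,129.9252) → (178.0399,129.9252) → (178.0399,95.0095) → (111.1228,95.0095) → (111.1228,129.9252). Closed: final G1 returns to the first vertex.

**Shape 2** — `<polyline>` line segment, stroke `#0000ff` → cut (S925, F890). Machine vertices: (204.3340,40.1132) → (197.6923,83.4096). Open path.

**Shape 3** — `<path>` cubic bezier, stroke `#0000ff` → cut (S925, F890). Control points (SVG): P0=(71.2946,73.3463), P1=(63.1707,48.7839), P2=(154.9631,118.5587), P3=(169.8745,126.7708); sampled at t=k/6. Machine vertices: (71.2946,136.3892) → (74.7405,141.5307) → (89.9281,135.2799) → (111.9463,121.9674) → (135.8841,105.9236) → (156.8306,91.4792) → (169.8745,82.9647). Open path.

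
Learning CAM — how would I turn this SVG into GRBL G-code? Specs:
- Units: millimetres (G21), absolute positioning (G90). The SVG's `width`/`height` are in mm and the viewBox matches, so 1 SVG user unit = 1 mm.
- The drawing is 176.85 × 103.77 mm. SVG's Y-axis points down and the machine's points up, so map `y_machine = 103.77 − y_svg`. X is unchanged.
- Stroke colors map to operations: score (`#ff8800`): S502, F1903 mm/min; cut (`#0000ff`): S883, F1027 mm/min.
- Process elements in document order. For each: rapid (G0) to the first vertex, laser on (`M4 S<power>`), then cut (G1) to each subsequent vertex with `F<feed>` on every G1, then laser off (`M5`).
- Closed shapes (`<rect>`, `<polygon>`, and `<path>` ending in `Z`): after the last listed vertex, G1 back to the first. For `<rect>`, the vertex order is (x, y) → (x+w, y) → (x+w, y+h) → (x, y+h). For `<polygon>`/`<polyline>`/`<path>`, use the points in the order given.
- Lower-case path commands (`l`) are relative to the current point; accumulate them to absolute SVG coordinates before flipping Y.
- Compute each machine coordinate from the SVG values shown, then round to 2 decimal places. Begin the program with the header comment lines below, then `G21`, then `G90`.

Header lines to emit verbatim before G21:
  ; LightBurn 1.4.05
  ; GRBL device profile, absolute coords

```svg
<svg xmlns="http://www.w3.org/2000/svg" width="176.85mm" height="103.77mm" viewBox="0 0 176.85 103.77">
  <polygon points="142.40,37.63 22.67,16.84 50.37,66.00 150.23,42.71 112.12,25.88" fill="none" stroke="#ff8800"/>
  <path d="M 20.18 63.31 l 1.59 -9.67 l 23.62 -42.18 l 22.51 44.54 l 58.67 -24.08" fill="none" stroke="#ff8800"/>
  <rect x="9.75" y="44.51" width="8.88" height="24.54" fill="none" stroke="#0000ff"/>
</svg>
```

Since the viewBox matches the mm dimensions, user units are millimetres directly. The only transform is the Y-flip y_m = 103.77 − y_svg.

Shape 1 is a closed polygon drawn with `<polygon>`. Its stroke #ff8800 means score at S502, F1903. After flipping Y the toolpath is (142.40,66.14) → (22.67,86.93) → (50.37,37.77) → (150.23,61.06) → (112.12,77.89) → (142.40,66.14), returning to the start.

Shape 2 is a open polyline drawn with `<path>`. Its stroke #ff8800 means score at S502, F1903. After flipping Y the toolpath is (20.18,40.46) → (21.77,50.13) → (45.39,92.31) → (67.90,47.77) → (126.57,71.85).

Shape 3 is a rectangle drawn with `<rect>`. Its stroke #0000ff means cut at S883, F1027. After flipping Y the toolpath is (9.75,59.26) → (18.63,59.26) → (18.63,34.72) → (9.75,34.72) → (9.75,59.26), returning to the start.

; LightBurn 1.4.05
; GRBL device profile, absolute coords
G21
G90
G0 X142.40 Y66.14
M4 S502
G1 X22.67 Y86.93 F1903
G1 X50.37 Y37.77 F1903
G1 X150.23 Y61.06 F1903
G1 X112.12 Y77.89 F1903
G1 X142.40 Y66.14 F1903
M5
G0 X20.18 Y40.46
M4 S502
G1 X21.77 Y50.13 F1903
G1 X45.39 Y92.31 F1903
G1 X67.90 Y47.77 F1903
G1 X126.57 Y71.85 F1903
M5
G0 X9.75 Y59.26
M4 S883
G1 X18.63 Y59.26 F1027
G1 X18.63 Y34.72 F1027
G1 X9.75 Y34.72 F1027
G1 X9.75 Y59.26 F1027
M5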